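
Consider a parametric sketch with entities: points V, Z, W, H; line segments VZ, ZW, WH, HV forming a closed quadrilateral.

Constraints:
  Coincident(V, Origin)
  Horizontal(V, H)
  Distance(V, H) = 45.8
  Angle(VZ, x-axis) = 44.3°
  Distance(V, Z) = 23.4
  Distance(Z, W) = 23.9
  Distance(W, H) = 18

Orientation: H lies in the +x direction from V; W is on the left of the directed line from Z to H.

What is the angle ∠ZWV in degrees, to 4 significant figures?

20.84°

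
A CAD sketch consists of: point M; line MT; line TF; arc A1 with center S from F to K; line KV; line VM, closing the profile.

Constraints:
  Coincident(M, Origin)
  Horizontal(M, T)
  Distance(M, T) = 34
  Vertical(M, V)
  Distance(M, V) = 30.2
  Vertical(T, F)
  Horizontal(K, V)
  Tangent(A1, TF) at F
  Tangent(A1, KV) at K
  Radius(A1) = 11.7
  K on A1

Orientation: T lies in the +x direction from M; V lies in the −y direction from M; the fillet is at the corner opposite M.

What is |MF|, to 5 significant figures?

38.707

M is at the origin; MT is horizontal with |MT| = 34.0 and T on the +x side, so T = (34.000, 0.0000). M and V share the same x with |MV| = 30.2 and V on the −y side, so V = (0.0000, -30.200). The virtual corner opposite M is at (34.000, -30.200). The tangent condition forces SF to be normal to TF and since A1 is tangent to KV there, SK ⟂ KV, with radius 11.7, so the center S sits 11.7 in from both sides at S = (22.300, -18.500). That places the tangent points at F = (34.000, -18.500) on TF and K = (22.300, -30.200) on KV. Then |MF| = |F − M| = 38.707.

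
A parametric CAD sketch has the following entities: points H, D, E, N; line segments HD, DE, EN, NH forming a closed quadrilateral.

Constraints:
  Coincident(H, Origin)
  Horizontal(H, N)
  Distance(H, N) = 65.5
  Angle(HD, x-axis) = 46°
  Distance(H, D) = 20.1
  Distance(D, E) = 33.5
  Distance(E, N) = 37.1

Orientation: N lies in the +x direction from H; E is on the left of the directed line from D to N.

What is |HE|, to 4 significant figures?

52.95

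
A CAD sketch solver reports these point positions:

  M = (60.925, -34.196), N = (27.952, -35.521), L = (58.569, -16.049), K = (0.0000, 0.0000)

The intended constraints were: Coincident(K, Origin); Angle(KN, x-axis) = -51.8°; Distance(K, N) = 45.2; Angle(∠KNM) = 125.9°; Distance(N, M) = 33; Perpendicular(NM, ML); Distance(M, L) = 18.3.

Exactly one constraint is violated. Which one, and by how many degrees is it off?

Perpendicular(NM, ML) — off by 5.10°.

K = (0.00, 0.00) ✓; KN at -51.80° ✓; |KN| = 45.20 ✓; ∠KNM = 125.9° ✓; |NM| = 33.00 ✓; ∠(NM, ML) = 95.10° ✗; |ML| = 18.30 ✓.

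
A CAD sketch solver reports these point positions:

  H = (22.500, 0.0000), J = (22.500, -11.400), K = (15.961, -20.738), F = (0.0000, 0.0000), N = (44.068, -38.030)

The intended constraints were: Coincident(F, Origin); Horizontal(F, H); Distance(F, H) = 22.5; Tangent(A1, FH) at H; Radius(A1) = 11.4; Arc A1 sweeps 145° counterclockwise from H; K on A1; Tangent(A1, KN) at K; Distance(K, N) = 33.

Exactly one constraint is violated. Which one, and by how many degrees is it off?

Tangent(A1, KN) at K — off by 3.40°.

F = (0.00, 0.00) ✓; F.y = 0.00, H.y = 0.00 ✓; |FH| = 22.50 ✓; ∠(JH, HF) = 90.00° ✓; |JH| = 11.40 ✓; bearing(J→K) − bearing(J→H) = 145.0° ✓; |JK| = 11.40 ✓; ∠(JK, KN) = 86.60° ✗; |KN| = 33.00 ✓.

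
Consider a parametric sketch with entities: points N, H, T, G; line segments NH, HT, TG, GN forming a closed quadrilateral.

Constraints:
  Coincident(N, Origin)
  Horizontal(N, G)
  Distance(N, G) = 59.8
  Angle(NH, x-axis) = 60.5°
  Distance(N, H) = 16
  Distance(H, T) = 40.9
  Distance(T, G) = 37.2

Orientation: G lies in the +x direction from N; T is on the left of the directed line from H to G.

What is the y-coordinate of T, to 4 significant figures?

33.56

N is at the origin; NG is horizontal with |NG| = 59.8 and G in +x, so G = (59.8, 0). NH runs at 60.5° with |NH| = 16.0, so H = (7.879, 13.93). T is determined by |HT| = 40.9 and |TG| = 37.2 together: it lies at the intersection of circle(H, 40.9) and circle(G, 37.2). With |HG| = 53.76, the foot of the radical line on HG is 29.57 from H and the perpendicular offset is √(40.9² − 29.57²) = 28.26. Taking the left-of-HG solution: T = (43.76, 33.56).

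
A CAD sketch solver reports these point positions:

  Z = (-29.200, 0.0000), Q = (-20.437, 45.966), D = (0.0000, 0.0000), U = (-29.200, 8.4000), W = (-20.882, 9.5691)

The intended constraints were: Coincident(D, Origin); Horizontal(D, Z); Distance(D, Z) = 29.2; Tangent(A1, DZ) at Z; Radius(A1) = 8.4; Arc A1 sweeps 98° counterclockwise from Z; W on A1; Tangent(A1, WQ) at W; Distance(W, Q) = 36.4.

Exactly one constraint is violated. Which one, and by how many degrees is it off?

Tangent(A1, WQ) at W — off by 8.70°.

D = (0.00, 0.00) ✓; D.y = 0.00, Z.y = 0.00 ✓; |DZ| = 29.20 ✓; ∠(UZ, ZD) = 90.00° ✓; |UZ| = 8.400 ✓; bearing(U→W) − bearing(U→Z) = 98.00° ✓; |UW| = 8.400 ✓; ∠(UW, WQ) = 98.70° ✗; |WQ| = 36.40 ✓.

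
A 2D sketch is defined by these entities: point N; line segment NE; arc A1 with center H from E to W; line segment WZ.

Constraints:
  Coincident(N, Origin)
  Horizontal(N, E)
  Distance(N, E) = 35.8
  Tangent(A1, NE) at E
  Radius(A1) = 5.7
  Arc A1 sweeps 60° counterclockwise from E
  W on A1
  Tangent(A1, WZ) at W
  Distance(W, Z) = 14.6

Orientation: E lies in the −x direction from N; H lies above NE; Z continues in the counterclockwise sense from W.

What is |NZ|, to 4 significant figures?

28.20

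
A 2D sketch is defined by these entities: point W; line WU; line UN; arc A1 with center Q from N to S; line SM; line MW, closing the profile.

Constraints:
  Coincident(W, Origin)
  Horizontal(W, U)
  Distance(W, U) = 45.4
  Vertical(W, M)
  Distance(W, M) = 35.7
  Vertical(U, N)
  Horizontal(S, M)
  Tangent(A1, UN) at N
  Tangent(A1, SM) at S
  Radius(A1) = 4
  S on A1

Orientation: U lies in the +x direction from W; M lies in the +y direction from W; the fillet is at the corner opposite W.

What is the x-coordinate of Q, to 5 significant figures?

41.400

W is at the origin; WU is horizontal with |WU| = 45.4 and U on the +x side, so U = (45.400, 0.0000). WM is vertical with |WM| = 35.7 and M on the +y side, so M = (0.0000, 35.700). The virtual corner opposite W is at (45.400, 35.700). A1 meets UN tangentially, so QN is at right angles to UN and since A1 is tangent to SM there, QS ⟂ SM, with radius 4.0, so the center Q sits 4.0 in from both sides at Q = (41.400, 31.700). So Q.x = 41.400.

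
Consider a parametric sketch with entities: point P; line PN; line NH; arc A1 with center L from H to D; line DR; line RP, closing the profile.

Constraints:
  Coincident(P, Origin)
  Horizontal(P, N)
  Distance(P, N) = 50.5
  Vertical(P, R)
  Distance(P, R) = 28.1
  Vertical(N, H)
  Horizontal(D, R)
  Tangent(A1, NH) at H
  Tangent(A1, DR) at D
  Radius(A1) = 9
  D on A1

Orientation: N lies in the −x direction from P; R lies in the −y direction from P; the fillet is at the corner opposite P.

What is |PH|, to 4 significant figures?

53.99

P is at the origin; P and N share the same y with |PN| = 50.5 and N on the −x side, so N = (-50.50, 0.000). PR is vertical with |PR| = 28.1 and R on the −y side, so R = (0.000, -28.10). The virtual corner opposite P is at (-50.50, -28.10). The tangent condition forces LH to be normal to NH and A1 meets DR tangentially, so LD is at right angles to DR, with radius 9.0, so the center L sits 9.0 in from both sides at L = (-41.50, -19.10). That places the tangent points at H = (-50.50, -19.10) on NH and D = (-41.50, -28.10) on DR. Then |PH| = |H − P| = 53.99.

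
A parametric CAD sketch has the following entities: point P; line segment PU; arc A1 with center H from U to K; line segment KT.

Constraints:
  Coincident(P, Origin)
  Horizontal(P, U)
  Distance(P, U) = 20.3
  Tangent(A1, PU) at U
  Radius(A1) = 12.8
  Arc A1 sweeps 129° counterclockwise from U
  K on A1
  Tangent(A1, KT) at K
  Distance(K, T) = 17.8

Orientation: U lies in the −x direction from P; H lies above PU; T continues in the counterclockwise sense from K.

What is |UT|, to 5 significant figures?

34.711

P is at the origin; P and U share the same y with |PU| = 20.3 and U on the −x side, so U = (-20.300, 0.0000). A1 meets PU tangentially, so HU is at right angles to PU, so H = U + (0, 12.8) = (-20.300, 12.800). On A1, U sits at bearing -90° from H; a 129° counterclockwise sweep puts K at bearing 39°, so K = H + 12.8·(cos 39°, sin 39°) = (-10.353, 20.855). Tangency of A1 to KT means the radius HK is perpendicular to KT, so KT runs along (−sin 39°, cos 39°); with |KT| = 17.8, T = (-21.554, 34.688). Then |UT| = |T − U| = 34.711.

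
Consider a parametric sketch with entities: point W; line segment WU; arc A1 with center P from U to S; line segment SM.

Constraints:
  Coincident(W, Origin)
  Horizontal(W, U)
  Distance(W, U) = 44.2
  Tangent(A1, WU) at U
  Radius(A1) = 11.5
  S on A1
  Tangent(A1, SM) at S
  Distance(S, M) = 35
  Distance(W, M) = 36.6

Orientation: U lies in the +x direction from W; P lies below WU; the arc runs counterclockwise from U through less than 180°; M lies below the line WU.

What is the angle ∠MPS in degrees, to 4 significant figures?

71.81°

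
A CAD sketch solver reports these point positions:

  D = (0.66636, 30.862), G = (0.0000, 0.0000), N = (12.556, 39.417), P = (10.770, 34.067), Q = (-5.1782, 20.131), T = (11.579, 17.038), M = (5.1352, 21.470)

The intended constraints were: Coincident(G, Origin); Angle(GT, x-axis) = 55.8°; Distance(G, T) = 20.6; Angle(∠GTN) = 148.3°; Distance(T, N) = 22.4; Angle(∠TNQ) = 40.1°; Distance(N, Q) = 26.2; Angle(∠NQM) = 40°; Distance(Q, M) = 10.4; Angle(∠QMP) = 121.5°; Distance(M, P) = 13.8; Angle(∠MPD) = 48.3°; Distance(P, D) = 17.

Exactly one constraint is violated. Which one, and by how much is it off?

Distance(P, D) = 17 — off by 6.40.

G = (0.00, 0.00) ✓; GT at 55.80° ✓; |GT| = 20.60 ✓; ∠GTN = 148.3° ✓; |TN| = 22.40 ✓; ∠TNQ = 40.10° ✓; |NQ| = 26.20 ✓; ∠NQM = 40.00° ✓; |QM| = 10.40 ✓; ∠QMP = 121.5° ✓; |MP| = 13.80 ✓; ∠MPD = 48.30° ✓; |PD| = 10.60 ✗.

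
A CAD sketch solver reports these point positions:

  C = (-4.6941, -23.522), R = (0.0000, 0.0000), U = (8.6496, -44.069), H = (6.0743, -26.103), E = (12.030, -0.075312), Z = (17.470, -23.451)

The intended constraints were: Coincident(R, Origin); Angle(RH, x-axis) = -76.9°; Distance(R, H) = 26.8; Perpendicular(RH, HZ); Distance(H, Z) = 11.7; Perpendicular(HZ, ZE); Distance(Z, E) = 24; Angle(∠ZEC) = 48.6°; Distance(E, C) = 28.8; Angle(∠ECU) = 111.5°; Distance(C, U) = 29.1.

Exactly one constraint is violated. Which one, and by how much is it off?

Distance(C, U) = 29.1 — off by 4.60.

R = (0.00, 0.00) ✓; RH at -76.90° ✓; |RH| = 26.80 ✓; ∠(RH, HZ) = 90.00° ✓; |HZ| = 11.70 ✓; ∠(HZ, ZE) = 90.00° ✓; |ZE| = 24.00 ✓; ∠ZEC = 48.60° ✓; |EC| = 28.80 ✓; ∠ECU = 111.5° ✓; |CU| = 24.50 ✗.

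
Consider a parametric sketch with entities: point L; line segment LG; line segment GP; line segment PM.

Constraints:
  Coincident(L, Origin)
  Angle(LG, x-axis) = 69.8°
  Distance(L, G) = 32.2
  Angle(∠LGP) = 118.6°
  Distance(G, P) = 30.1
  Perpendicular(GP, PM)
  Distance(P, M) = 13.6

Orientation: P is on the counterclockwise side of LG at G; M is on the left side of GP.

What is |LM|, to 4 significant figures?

47.82

∠LGP = 118.6°, so GP runs at 69.8° + (180° − 118.6°) = 131.2° from the x-axis; with |GP| = 30.1, P = G + 30.1·(cos 131.2°, sin 131.2°) = (-8.708, 52.87). GP ⟂ PM; with |PM| = 13.6 on the left of GP, M = P + 13.6·(-0.7524, -0.6587) = (-18.94, 43.91). Then |LM| = |M − L| = 47.82.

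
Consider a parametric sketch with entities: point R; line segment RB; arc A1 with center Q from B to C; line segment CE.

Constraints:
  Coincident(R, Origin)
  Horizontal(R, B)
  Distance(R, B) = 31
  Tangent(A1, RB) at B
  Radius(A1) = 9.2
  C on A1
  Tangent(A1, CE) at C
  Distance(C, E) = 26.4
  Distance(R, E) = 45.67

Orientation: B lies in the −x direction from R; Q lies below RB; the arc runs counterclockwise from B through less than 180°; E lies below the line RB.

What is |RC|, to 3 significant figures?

41.4

Checks: R = (0.00, 0.00) ✓; |QC| = 9.200 ✓; ∠(QC, CE) = 90.00° ✓; |CE| = 26.40 ✓; |RE| = 45.67 ✓.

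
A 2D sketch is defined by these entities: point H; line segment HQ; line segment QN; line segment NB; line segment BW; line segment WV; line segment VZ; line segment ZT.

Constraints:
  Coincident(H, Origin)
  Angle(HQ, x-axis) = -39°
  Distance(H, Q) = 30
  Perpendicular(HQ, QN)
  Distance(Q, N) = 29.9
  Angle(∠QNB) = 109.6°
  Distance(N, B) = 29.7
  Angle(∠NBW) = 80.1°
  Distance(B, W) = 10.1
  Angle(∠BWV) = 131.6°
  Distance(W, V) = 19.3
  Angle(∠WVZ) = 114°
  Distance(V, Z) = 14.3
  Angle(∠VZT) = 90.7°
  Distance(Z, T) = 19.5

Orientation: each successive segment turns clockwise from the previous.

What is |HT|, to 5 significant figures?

43.135

H is at the origin; HQ runs at -39.0° with length 30.0, so Q = (23.314, -18.880). HQ is perpendicular to QN, so QN runs at -129.00°; with |QN| = 29.9, N = (4.4977, -42.116). ∠QNB = 109.6° gives NB at 160.60° from the x-axis; with |NB| = 29.7, B = (-23.516, -32.251). ∠NBW = 80.1° gives BW at 60.700° from the x-axis; with |BW| = 10.1, W = (-18.573, -23.443). ∠BWV = 131.6° gives WV at 12.300° from the x-axis; with |WV| = 19.3, V = (0.28373, -19.332). ∠WVZ = 114.0° gives VZ at -53.700° from the x-axis; with |VZ| = 14.3, Z = (8.7495, -30.856). ∠VZT = 90.7° gives ZT at -143.00° from the x-axis; with |ZT| = 19.5, T = (-6.8239, -42.592). Then |HT| = |T − H| = 43.135.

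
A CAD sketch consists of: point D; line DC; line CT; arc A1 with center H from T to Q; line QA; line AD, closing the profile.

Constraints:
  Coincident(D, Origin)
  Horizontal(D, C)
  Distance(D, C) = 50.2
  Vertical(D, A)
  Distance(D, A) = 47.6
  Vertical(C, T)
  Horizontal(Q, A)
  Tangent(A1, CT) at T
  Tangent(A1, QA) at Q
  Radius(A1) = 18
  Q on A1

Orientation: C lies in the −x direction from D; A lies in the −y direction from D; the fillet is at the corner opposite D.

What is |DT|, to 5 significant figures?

58.277

D is at the origin; D and C share the same y with |DC| = 50.2 and C on the −x side, so C = (-50.200, 0.0000). D and A share the same x with |DA| = 47.6 and A on the −y side, so A = (0.0000, -47.600). The virtual corner opposite D is at (-50.200, -47.600). The tangent condition forces HT to be normal to CT and since A1 is tangent to QA there, HQ ⟂ QA, with radius 18.0, so the center H sits 18.0 in from both sides at H = (-32.200, -29.600). That places the tangent points at T = (-50.200, -29.600) on CT and Q = (-32.200, -47.600) on QA. Then |DT| = |T − D| = 58.277.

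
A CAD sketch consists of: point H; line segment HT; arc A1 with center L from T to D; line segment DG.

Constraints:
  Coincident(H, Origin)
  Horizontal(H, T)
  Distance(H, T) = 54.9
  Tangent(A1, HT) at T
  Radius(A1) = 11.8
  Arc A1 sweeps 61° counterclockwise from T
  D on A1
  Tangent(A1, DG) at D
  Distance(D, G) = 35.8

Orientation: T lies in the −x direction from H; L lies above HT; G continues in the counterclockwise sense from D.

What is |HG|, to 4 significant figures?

46.25

H is at the origin; HT is horizontal with |HT| = 54.9 and T on the −x side, so T = (-54.90, 0.000). The tangent condition forces LT to be normal to HT, so L = T + (0, 11.8) = (-54.90, 11.80). On A1, T sits at bearing -90° from L; a 61° counterclockwise sweep puts D at bearing -29°, so D = L + 11.8·(cos -29°, sin -29°) = (-44.58, 6.079). A1 meets DG tangentially, so LD is at right angles to DG, so DG runs along (−sin -29°, cos -29°); with |DG| = 35.8, G = (-27.22, 37.39). Then |HG| = |G − H| = 46.25.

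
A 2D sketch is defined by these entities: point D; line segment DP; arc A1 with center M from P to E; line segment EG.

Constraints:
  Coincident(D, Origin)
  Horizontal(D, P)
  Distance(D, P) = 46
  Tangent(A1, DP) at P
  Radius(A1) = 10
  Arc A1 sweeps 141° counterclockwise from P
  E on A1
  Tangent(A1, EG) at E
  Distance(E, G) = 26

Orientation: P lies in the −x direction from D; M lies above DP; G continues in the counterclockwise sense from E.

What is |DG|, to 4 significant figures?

68.95

D is at the origin; D and P share the same y with |DP| = 46.0 and P on the −x side, so P = (-46.00, 0.000). A1 meets DP tangentially, so MP is at right angles to DP, so M = P + (0, 10) = (-46.00, 10.00). On A1, P sits at bearing -90° from M; a 141° counterclockwise sweep puts E at bearing 51°, so E = M + 10.0·(cos 51°, sin 51°) = (-39.71, 17.77). The tangent condition forces ME to be normal to EG, so EG runs along (−sin 51°, cos 51°); with |EG| = 26.0, G = (-59.91, 34.13). Then |DG| = |G − D| = 68.95.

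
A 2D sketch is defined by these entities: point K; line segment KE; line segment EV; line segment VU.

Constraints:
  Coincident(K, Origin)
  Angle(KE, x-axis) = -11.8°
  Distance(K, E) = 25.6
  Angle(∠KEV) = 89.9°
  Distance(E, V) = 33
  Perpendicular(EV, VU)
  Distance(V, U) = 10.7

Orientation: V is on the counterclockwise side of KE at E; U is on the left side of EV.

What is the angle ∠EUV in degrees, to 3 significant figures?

72.0°

K is at the origin; KE runs at -11.8° with length 25.6, so E = 25.6·(cos -11.8°, sin -11.8°) = (25.1, -5.24). ∠KEV = 89.9°, so EV runs at -11.8° + (180° − 89.9°) = 78.3° from the x-axis; with |EV| = 33.0, V = E + 33.0·(cos 78.3°, sin 78.3°) = (31.8, 27.1). The perpendicularity gives VU at right angles to EV; with |VU| = 10.7 on the left of EV, U = V + 10.7·(-0.979, 0.203) = (21.3, 29.2). Then cos ∠EUV = UE·UV / (|UE||UV|), giving 72.0°.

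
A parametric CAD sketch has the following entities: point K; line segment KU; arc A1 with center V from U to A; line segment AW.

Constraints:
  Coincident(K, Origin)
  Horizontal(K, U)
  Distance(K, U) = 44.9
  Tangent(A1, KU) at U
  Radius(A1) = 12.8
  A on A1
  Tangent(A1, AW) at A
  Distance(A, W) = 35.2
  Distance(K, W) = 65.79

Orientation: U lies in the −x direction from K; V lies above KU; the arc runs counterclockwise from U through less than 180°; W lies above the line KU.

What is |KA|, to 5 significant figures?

36.515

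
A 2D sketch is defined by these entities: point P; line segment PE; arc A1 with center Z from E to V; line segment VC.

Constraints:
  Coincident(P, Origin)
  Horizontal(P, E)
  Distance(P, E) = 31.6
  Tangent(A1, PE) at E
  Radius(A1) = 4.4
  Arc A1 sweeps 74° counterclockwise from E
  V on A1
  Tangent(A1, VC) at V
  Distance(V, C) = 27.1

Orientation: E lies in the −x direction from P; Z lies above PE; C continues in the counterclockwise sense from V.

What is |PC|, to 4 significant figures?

35.37

P is at the origin; P and E share the same y with |PE| = 31.6 and E on the −x side, so E = (-31.60, 0.000). The tangent condition forces ZE to be normal to PE, so Z = E + (0, 4.4) = (-31.60, 4.400). On A1, E sits at bearing -90° from Z; a 74° counterclockwise sweep puts V at bearing -16°, so V = Z + 4.4·(cos -16°, sin -16°) = (-27.37, 3.187). A1 meets VC tangentially, so ZV is at right angles to VC, so VC runs along (−sin -16°, cos -16°); with |VC| = 27.1, C = (-19.90, 29.24). Then |PC| = |C − P| = 35.37.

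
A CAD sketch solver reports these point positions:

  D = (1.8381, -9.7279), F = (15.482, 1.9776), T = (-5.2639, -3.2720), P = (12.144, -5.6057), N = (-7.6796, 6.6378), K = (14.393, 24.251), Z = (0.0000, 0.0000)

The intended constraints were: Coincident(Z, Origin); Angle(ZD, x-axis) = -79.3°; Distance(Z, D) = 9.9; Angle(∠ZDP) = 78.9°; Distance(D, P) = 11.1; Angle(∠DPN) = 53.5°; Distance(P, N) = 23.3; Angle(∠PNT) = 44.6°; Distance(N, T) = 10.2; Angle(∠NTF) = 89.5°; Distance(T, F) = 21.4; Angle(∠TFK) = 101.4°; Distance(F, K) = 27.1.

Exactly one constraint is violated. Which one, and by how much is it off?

Distance(F, K) = 27.1 — off by 4.80.

Z = (0.00, 0.00) ✓; ZD at -79.30° ✓; |ZD| = 9.900 ✓; ∠ZDP = 78.90° ✓; |DP| = 11.10 ✓; ∠DPN = 53.50° ✓; |PN| = 23.30 ✓; ∠PNT = 44.60° ✓; |NT| = 10.20 ✓; ∠NTF = 89.50° ✓; |TF| = 21.40 ✓; ∠TFK = 101.4° ✓; |FK| = 22.30 ✗.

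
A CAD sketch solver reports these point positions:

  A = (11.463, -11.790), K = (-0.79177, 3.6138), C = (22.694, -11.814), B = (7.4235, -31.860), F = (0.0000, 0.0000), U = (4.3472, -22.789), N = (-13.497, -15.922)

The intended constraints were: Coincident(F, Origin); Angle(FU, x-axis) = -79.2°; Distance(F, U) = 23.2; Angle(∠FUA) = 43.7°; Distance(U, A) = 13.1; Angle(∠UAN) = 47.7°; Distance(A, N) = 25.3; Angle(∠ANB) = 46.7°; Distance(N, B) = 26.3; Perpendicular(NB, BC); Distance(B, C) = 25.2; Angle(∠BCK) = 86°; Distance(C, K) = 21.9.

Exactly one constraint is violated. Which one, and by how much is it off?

Distance(C, K) = 21.9 — off by 6.20.

F = (0.00, 0.00) ✓; FU at -79.20° ✓; |FU| = 23.20 ✓; ∠FUA = 43.70° ✓; |UA| = 13.10 ✓; ∠UAN = 47.70° ✓; |AN| = 25.30 ✓; ∠ANB = 46.70° ✓; |NB| = 26.30 ✓; ∠(NB, BC) = 90.00° ✓; |BC| = 25.20 ✓; ∠BCK = 86.00° ✓; |CK| = 28.10 ✗.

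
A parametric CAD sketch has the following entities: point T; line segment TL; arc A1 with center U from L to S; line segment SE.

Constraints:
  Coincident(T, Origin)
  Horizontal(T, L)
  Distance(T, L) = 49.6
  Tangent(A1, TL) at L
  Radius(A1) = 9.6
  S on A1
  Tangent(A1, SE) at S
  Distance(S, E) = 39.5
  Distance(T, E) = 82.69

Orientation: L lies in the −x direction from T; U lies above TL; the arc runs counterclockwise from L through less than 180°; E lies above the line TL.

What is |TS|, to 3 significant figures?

45.5

Checks: |US| = 9.600 ✓; ∠(US, SE) = 90.00° ✓; |SE| = 39.50 ✓; |TE| = 82.69 ✓.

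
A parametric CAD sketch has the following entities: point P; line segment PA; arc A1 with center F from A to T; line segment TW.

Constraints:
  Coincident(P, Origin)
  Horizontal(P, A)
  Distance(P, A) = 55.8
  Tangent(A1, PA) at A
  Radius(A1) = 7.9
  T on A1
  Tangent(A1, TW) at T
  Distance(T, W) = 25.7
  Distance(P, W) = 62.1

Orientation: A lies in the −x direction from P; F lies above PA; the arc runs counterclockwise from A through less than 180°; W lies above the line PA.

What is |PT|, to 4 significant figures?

48.82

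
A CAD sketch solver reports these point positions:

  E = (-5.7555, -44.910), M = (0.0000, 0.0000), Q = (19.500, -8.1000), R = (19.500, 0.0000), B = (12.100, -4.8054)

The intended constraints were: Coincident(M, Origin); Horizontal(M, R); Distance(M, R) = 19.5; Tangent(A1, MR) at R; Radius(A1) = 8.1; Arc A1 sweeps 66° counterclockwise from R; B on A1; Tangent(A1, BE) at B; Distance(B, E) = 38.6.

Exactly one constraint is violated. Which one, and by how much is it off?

Distance(B, E) = 38.6 — off by 5.30.

M = (0.00, 0.00) ✓; M.y = 0.00, R.y = 0.00 ✓; |MR| = 19.50 ✓; ∠(QR, RM) = 90.00° ✓; |QR| = 8.100 ✓; bearing(Q→B) − bearing(Q→R) = 66.00° ✓; |QB| = 8.100 ✓; ∠(QB, BE) = 90.00° ✓; |BE| = 43.90 ✗.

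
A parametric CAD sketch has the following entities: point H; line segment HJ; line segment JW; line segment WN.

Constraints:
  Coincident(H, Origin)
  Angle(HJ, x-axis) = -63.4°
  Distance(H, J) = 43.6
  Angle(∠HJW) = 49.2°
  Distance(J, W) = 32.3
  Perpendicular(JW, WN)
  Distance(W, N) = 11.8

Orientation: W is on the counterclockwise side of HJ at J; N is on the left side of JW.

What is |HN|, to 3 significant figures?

21.5

H is at the origin; HJ runs at -63.4° with length 43.6, so J = 43.6·(cos -63.4°, sin -63.4°) = (19.5, -39.0). ∠HJW = 49.2°, so JW runs at -63.4° + (180° − 49.2°) = 67.4° from the x-axis; with |JW| = 32.3, W = J + 32.3·(cos 67.4°, sin 67.4°) = (31.9, -9.17). JW is perpendicular to WN; with |WN| = 11.8 on the left of JW, N = W + 11.8·(-0.923, 0.384) = (21.0, -4.63). Then |HN| = |N − H| = 21.5.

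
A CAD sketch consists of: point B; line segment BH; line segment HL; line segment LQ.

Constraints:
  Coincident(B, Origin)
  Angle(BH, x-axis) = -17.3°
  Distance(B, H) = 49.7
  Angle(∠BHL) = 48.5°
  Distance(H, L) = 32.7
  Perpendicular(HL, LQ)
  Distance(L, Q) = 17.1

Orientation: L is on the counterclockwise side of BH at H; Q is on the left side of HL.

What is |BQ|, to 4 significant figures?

20.12

B is at the origin; BH runs at -17.3° with length 49.7, so H = 49.7·(cos -17.3°, sin -17.3°) = (47.45, -14.78). ∠BHL = 48.5°, so HL runs at -17.3° + (180° − 48.5°) = 114.2° from the x-axis; with |HL| = 32.7, L = H + 32.7·(cos 114.2°, sin 114.2°) = (34.05, 15.05). The perpendicularity gives LQ at right angles to HL; with |LQ| = 17.1 on the left of HL, Q = L + 17.1·(-0.9121, -0.4099) = (18.45, 8.037). Then |BQ| = |Q − B| = 20.12.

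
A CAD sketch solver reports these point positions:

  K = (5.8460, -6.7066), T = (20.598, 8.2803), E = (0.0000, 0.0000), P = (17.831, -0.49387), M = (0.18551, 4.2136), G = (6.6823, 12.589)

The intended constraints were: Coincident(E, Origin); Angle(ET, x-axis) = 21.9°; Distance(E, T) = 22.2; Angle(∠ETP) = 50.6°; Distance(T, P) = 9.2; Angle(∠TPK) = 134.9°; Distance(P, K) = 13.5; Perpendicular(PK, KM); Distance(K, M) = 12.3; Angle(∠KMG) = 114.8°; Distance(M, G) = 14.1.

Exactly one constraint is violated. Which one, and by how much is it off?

Distance(M, G) = 14.1 — off by 3.50.

E = (0.00, 0.00) ✓; ET at 21.90° ✓; |ET| = 22.20 ✓; ∠ETP = 50.60° ✓; |TP| = 9.200 ✓; ∠TPK = 134.9° ✓; |PK| = 13.50 ✓; ∠(PK, KM) = 90.00° ✓; |KM| = 12.30 ✓; ∠KMG = 114.8° ✓; |MG| = 10.60 ✗.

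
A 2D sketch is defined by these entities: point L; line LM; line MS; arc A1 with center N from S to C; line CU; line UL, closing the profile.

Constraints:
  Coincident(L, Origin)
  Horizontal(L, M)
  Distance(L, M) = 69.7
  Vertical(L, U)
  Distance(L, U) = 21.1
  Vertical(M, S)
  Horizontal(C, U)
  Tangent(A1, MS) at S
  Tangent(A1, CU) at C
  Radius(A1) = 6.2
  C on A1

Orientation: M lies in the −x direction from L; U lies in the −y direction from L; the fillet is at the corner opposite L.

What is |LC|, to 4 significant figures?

66.91

L is at the origin; L and M share the same y with |LM| = 69.7 and M on the −x side, so M = (-69.70, 0.000). L and U share the same x with |LU| = 21.1 and U on the −y side, so U = (0.000, -21.10). The virtual corner opposite L is at (-69.70, -21.10). Tangency of A1 to MS means the radius NS is perpendicular to MS and A1 meets CU tangentially, so NC is at right angles to CU, with radius 6.2, so the center N sits 6.2 in from both sides at N = (-63.50, -14.90). That places the tangent points at S = (-69.70, -14.90) on MS and C = (-63.50, -21.10) on CU. Then |LC| = |C − L| = 66.91.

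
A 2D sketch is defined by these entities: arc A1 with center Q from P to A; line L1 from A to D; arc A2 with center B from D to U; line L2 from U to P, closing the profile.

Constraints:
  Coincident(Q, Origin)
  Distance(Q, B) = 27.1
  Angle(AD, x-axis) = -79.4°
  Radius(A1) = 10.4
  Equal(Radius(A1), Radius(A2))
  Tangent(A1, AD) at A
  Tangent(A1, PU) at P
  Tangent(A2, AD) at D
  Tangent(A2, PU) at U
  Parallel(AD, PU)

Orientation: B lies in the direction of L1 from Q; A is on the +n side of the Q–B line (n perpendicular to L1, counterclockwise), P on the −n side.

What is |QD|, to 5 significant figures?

29.027

Tangency of A1 to both parallel lines with radius 10.4 puts A and P at Q ± 10.4·n: A = (10.223, 1.9131), P = (-10.223, -1.9131). Equal radii place D and U the same way about B: D = B + 10.4·n = (15.208, -24.724), U = B − 10.4·n = (-5.2374, -28.551). Then |QD| = |D − Q| = 29.027.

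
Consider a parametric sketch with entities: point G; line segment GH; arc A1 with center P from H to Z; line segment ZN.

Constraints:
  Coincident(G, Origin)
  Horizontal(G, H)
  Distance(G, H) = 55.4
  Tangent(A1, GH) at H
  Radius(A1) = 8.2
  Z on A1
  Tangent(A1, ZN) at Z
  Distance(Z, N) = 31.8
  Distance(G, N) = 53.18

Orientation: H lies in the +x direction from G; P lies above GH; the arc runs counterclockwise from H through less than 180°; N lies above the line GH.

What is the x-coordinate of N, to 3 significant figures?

38.7

G is at the origin; GH is horizontal with |GH| = 55.4 and H on the +x side, so H = (55.4, 0.00). A1 meets GH tangentially, so PH is at right angles to GH, so P = H + (0, 8.2) = (55.4, 8.20). Since PZ ⟂ ZN (tangency), |PN| = √(8.2² + 31.8²) = 32.8 regardless of where Z sits on A1. So N lies on both circle(G, 53.18) and circle(P, 32.8); the above-GH intersection is N = (38.7, 36.5). Z is the foot of the tangent from N: Z = (61.2, 14.0).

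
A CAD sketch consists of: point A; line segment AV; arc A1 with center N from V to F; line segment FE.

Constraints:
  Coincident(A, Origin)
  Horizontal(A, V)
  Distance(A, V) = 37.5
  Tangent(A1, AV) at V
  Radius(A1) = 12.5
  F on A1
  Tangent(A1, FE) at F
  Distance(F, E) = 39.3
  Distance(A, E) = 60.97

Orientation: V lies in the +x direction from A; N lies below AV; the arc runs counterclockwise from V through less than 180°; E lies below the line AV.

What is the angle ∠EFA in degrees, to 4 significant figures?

126.5°

Checks: |NF| = 12.50 ✓; ∠(NF, FE) = 90.00° ✓; |FE| = 39.30 ✓; |AE| = 60.97 ✓.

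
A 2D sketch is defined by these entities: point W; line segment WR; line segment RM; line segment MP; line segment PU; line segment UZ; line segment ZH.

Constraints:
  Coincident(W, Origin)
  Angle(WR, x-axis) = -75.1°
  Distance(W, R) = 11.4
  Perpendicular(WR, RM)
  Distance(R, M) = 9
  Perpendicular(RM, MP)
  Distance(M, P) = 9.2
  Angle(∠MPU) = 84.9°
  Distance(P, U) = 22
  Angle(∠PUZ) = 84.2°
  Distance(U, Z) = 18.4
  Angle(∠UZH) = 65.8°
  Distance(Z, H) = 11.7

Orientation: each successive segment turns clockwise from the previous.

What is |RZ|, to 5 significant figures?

14.358

∠MPU = 84.9° gives PU at 9.8000° from the x-axis; with |PU| = 22.0, U = (13.547, -0.69561). ∠PUZ = 84.2° gives UZ at -86.000° from the x-axis; with |UZ| = 18.4, Z = (14.831, -19.051). Then |RZ| = |Z − R| = 14.358.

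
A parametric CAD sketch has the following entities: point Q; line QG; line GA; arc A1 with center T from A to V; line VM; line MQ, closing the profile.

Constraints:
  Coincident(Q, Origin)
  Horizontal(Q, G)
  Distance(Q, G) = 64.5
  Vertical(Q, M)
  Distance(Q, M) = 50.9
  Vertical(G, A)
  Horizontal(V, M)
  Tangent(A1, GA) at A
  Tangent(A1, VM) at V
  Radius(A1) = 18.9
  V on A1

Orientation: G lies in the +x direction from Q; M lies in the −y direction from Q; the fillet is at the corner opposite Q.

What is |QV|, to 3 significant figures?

68.3

Q is at the origin; Q and G share the same y with |QG| = 64.5 and G on the +x side, so G = (64.5, 0.00). QM is vertical with |QM| = 50.9 and M on the −y side, so M = (0.00, -50.9). The virtual corner opposite Q is at (64.5, -50.9). A1 meets GA tangentially, so TA is at right angles to GA and since A1 is tangent to VM there, TV ⟂ VM, with radius 18.9, so the center T sits 18.9 in from both sides at T = (45.6, -32.0). That places the tangent points at A = (64.5, -32.0) on GA and V = (45.6, -50.9) on VM. Then |QV| = |V − Q| = 68.3.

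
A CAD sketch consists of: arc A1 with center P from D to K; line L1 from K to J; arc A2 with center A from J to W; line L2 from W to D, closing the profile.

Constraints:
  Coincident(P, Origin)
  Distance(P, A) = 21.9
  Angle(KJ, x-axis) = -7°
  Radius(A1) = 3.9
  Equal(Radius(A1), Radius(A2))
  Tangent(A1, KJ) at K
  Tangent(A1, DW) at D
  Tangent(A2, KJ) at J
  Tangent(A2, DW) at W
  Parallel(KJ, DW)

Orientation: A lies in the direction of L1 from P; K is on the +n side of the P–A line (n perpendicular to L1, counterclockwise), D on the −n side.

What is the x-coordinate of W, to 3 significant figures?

21.3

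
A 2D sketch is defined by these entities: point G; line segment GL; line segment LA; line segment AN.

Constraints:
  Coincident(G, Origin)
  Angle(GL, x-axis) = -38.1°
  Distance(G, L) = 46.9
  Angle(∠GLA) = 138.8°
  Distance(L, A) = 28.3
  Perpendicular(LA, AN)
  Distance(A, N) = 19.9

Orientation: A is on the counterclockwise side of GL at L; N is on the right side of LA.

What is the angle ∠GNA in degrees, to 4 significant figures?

51.38°

G is at the origin; GL runs at -38.1° with length 46.9, so L = 46.9·(cos -38.1°, sin -38.1°) = (36.91, -28.94). ∠GLA = 138.8°, so LA runs at -38.1° + (180° − 138.8°) = 3.100° from the x-axis; with |LA| = 28.3, A = L + 28.3·(cos 3.100°, sin 3.100°) = (65.17, -27.41). The perpendicularity gives AN at right angles to LA; with |AN| = 19.9 on the right of LA, N = A + 19.9·(0.05408, -0.9985) = (66.24, -47.28). Then cos ∠GNA = NG·NA / (|NG||NA|), giving 51.38°.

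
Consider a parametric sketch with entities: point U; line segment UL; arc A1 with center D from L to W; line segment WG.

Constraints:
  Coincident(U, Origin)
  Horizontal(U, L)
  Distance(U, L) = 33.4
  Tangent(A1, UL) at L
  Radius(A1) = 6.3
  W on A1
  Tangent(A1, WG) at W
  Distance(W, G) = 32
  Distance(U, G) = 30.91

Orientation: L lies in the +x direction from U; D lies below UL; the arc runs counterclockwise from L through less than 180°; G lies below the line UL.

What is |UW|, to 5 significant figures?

28.329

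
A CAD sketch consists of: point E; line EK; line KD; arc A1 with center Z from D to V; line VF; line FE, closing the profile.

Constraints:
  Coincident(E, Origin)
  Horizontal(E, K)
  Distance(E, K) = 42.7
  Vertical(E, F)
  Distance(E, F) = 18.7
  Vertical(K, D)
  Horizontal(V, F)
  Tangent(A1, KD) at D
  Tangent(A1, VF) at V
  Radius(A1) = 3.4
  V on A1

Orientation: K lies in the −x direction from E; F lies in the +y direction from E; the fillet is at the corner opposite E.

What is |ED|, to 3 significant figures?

45.4

The virtual corner opposite E is at (-42.7, 18.7). Tangency of A1 to KD means the radius ZD is perpendicular to KD and since A1 is tangent to VF there, ZV ⟂ VF, with radius 3.4, so the center Z sits 3.4 in from both sides at Z = (-39.3, 15.3). That places the tangent points at D = (-42.7, 15.3) on KD and V = (-39.3, 18.7) on VF. Then |ED| = |D − E| = 45.4.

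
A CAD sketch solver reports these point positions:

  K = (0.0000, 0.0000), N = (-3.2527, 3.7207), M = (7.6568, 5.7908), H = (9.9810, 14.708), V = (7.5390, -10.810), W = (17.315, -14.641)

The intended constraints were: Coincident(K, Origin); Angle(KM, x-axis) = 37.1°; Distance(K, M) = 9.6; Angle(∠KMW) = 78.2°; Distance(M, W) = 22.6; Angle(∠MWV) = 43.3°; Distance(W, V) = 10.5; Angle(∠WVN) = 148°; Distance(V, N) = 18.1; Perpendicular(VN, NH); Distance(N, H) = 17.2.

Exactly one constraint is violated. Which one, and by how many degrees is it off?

Perpendicular(VN, NH) — off by 3.10°.

K = (0.00, 0.00) ✓; KM at 37.10° ✓; |KM| = 9.600 ✓; ∠KMW = 78.20° ✓; |MW| = 22.60 ✓; ∠MWV = 43.30° ✓; |WV| = 10.50 ✓; ∠WVN = 148.0° ✓; |VN| = 18.10 ✓; ∠(VN, NH) = 86.90° ✗; |NH| = 17.20 ✓.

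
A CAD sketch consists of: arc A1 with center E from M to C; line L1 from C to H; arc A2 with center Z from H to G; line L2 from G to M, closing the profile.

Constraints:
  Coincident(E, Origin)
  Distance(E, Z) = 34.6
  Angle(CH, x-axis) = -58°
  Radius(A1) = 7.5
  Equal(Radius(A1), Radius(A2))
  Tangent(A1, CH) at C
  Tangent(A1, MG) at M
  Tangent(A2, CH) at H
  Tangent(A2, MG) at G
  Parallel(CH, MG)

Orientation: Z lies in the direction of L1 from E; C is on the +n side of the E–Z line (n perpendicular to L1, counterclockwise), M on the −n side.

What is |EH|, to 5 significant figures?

35.404

The slot axis is L1's direction at -58.0°, so u = (cos -58.0°, sin -58.0°) = (0.52992, -0.84805) and n = (−sin -58.0°, cos -58.0°) = (0.84805, 0.52992). E is at the origin and Z lies 34.6 along u from E, so Z = 34.6·u = (18.335, -29.342). Tangency of A1 to both parallel lines with radius 7.5 puts C and M at E ± 7.5·n: C = (6.3604, 3.9744), M = (-6.3604, -3.9744). Equal radii place H and G the same way about Z: H = Z + 7.5·n = (24.696, -25.368), G = Z − 7.5·n = (11.975, -33.317). Then |EH| = |H − E| = 35.404.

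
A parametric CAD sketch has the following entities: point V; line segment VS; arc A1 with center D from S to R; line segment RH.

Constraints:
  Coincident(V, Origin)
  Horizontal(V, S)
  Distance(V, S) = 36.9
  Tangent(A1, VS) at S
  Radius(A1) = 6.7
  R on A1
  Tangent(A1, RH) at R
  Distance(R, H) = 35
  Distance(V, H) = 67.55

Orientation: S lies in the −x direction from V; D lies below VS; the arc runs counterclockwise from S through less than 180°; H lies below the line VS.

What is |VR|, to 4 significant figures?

43.22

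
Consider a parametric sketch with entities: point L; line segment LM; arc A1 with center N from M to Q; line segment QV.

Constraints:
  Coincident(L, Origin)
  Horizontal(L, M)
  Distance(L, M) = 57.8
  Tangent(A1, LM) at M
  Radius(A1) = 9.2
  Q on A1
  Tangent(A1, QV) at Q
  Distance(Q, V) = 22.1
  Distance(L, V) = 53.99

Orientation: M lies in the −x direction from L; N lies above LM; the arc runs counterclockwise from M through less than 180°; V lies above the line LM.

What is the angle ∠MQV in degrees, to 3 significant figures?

140°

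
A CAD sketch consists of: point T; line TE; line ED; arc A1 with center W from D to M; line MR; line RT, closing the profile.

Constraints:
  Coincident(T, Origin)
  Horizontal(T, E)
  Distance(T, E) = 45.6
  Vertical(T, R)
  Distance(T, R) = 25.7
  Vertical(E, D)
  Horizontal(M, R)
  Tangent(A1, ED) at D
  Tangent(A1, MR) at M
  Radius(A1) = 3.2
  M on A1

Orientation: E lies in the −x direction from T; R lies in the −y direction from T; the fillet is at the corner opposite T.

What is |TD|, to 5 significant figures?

50.849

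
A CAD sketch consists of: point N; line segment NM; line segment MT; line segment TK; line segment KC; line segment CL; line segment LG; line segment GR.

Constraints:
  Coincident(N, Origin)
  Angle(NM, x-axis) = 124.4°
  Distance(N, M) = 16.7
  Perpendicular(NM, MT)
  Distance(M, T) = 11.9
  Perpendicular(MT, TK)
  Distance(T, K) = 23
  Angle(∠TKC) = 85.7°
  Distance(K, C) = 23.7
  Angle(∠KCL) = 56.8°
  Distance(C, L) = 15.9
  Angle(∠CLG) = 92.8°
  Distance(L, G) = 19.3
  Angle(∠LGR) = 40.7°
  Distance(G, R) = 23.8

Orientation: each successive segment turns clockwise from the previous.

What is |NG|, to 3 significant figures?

14.1

∠KCL = 56.8° gives CL at 86.9° from the x-axis; with |CL| = 15.9, L = (-6.27, 5.52). ∠CLG = 92.8° gives LG at -0.300° from the x-axis; with |LG| = 19.3, G = (13.0, 5.41). Then |NG| = |G − N| = 14.1.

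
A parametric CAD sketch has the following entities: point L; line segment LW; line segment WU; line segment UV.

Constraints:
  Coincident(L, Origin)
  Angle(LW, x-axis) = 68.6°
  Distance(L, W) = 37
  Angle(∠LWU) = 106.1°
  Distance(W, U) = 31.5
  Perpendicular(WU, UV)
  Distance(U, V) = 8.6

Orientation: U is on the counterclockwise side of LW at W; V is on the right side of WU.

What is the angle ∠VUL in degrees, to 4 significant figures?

130.4°

L is at the origin; LW runs at 68.6° with length 37.0, so W = 37.0·(cos 68.6°, sin 68.6°) = (13.50, 34.45). ∠LWU = 106.1°, so WU runs at 68.6° + (180° − 106.1°) = 142.5° from the x-axis; with |WU| = 31.5, U = W + 31.5·(cos 142.5°, sin 142.5°) = (-11.49, 53.63). The perpendicularity gives UV at right angles to WU; with |UV| = 8.6 on the right of WU, V = U + 8.6·(0.6088, 0.7934) = (-6.255, 60.45). Then cos ∠VUL = UV·UL / (|UV||UL|), giving 130.4°.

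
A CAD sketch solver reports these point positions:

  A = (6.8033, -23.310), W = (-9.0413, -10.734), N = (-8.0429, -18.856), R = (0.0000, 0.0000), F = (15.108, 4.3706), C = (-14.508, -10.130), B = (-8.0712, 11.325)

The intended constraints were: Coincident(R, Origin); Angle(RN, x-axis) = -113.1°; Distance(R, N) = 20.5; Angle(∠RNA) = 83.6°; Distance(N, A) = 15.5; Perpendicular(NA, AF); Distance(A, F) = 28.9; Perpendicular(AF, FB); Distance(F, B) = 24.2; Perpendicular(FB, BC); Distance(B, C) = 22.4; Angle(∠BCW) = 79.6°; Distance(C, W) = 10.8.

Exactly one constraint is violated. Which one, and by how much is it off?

Distance(C, W) = 10.8 — off by 5.30.

R = (0.00, 0.00) ✓; RN at -113.1° ✓; |RN| = 20.50 ✓; ∠RNA = 83.60° ✓; |NA| = 15.50 ✓; ∠(NA, AF) = 90.00° ✓; |AF| = 28.90 ✓; ∠(AF, FB) = 90.00° ✓; |FB| = 24.20 ✓; ∠(FB, BC) = 90.00° ✓; |BC| = 22.40 ✓; ∠BCW = 79.60° ✓; |CW| = 5.500 ✗.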